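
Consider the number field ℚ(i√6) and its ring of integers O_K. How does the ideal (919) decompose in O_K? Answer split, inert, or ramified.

splits completely

-6 mod 4 = 2, hence disc K = 4·(-6) = -24 and O_K = ℤ[√-6].
919 ∤ -24, so 919 is unramified.
Compute (-6/919) via Euler: 913^((919-1)/2) mod 919 = 1, so (-6/919) = 1.
d is a quadratic residue mod p, hence 919 splits in O_K.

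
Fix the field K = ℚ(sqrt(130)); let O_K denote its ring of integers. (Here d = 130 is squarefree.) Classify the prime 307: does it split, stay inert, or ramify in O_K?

inert — (307) stays prime in O_K

d = 130 ≡ 2 (mod 4), so O_K = ℤ[√130] and disc(K) = 4d = 520.
307 ∤ 520, so 307 is unramified.
(130/307) = 130^153 mod 307 = 306, giving Legendre symbol -1.
Legendre symbol -1 ⇒ 307 is inert.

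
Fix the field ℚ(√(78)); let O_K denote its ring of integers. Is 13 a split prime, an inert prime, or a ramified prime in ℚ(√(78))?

78 mod 4 = 2, hence disc K = 4·78 = 312 and O_K = ℤ[√78].
Ramification test: 13 | 312. The prime 13 ramifies in K.

ramified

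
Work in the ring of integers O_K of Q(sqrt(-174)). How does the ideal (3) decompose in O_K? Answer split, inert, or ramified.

Since -174 ≢ 1 mod 4, the ring of integers is ℤ[√-174] with discriminant 4·(-174) = -696.
Ramification test: 3 | -696. The prime 3 ramifies in K.

ramifies in O_K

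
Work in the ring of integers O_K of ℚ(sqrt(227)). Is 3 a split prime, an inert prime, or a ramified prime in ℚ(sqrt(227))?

3 remains inert

227 mod 4 = 3, hence disc K = 4·227 = 908 and O_K = ℤ[√227].
3 ∤ 908, so 3 is unramified.
Compute (227/3) via Euler: 2^((3-1)/2) mod 3 = 2, so (227/3) = -1.
(227/3) = -1, so 3 is inert.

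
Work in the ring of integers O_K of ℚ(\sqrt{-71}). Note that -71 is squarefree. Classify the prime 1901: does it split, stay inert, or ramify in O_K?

remains prime (inert)

Since -71 ≡ 1 mod 4, the ring of integers is ℤ[(1+√-71)/2] with discriminant -71.
Since gcd(1901, -71) = 1 the prime 1901 does not ramify.
Compute (-71/1901) via Euler: 1830^((1901-1)/2) mod 1901 = 1900, so (-71/1901) = -1.
Legendre symbol -1 ⇒ 1901 is inert.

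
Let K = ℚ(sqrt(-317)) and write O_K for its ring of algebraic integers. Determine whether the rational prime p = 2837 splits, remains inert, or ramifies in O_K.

splits completely

-317 mod 4 = 3, hence disc K = 4·(-317) = -1268 and O_K = ℤ[√-317].
2837 ∤ -1268, so 2837 is unramified.
Legendre symbol by Euler's criterion: (-317/2837) ≡ (-317)^1418 ≡ 1 (mod 2837), i.e. (-317/2837) = 1.
(-317/2837) = 1, so 2837 splits.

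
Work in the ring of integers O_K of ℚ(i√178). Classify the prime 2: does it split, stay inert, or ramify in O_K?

d = -178 ≡ 2 (mod 4), so O_K = ℤ[√-178] and disc(K) = 4d = -712.
2 divides disc(K) = -712, so 2 ramifies.

2 is ramified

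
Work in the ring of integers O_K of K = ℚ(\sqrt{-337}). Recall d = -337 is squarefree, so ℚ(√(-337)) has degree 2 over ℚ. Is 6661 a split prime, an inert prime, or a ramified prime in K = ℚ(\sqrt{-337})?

d = -337 ≡ 3 (mod 4), so O_K = ℤ[√-337] and disc(K) = 4d = -1348.
disc(K) = -1348 is not divisible by 6661; 6661 is unramified.
(-337/6661) = 6324^3330 mod 6661 = 1, giving Legendre symbol 1.
Legendre symbol 1 ⇒ 6661 is split.

split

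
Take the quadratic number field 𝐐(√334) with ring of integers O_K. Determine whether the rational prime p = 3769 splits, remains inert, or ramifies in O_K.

3769 remains inert

d = 334 ≡ 2 (mod 4), so O_K = ℤ[√334] and disc(K) = 4d = 1336.
disc(K) = 1336 is not divisible by 3769; 3769 is unramified.
Compute (334/3769) via Euler: 334^((3769-1)/2) mod 3769 = 3768, so (334/3769) = -1.
Legendre symbol -1 ⇒ 3769 is inert.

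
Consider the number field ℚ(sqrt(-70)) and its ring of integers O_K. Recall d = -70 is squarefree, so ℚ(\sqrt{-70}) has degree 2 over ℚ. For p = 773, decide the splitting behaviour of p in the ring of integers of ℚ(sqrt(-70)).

p is inert

Since -70 ≢ 1 mod 4, the ring of integers is ℤ[√-70] with discriminant 4·(-70) = -280.
disc(K) = -280 is not divisible by 773; 773 is unramified.
Compute (-70/773) via Euler: 703^((773-1)/2) mod 773 = 772, so (-70/773) = -1.
d is a non-residue mod p, hence 773 remains inert in O_K.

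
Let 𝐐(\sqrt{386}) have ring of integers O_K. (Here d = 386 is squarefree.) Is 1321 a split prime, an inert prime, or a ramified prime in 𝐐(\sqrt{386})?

inert — (1321) stays prime in O_K

386 mod 4 = 2, hence disc K = 4·386 = 1544 and O_K = ℤ[√386].
Since gcd(1321, 1544) = 1 the prime 1321 does not ramify.
Euler's criterion: 386^660 mod 1321 = 1320. Thus (386|1321) = -1.
Legendre symbol -1 ⇒ 1321 is inert.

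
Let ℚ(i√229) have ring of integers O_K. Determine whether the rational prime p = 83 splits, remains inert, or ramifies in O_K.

83 remains inert

Since -229 ≢ 1 mod 4, the ring of integers is ℤ[√-229] with discriminant 4·(-229) = -916.
disc(K) = -916 is not divisible by 83; 83 is unramified.
Legendre symbol by Euler's criterion: (-229/83) ≡ (-229)^41 ≡ 82 (mod 83), i.e. (-229/83) = -1.
Legendre symbol -1 ⇒ 83 is inert.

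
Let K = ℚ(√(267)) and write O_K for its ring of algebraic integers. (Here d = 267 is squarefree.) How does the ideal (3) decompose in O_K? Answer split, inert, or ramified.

3 is ramified

267 mod 4 = 3, hence disc K = 4·267 = 1068 and O_K = ℤ[√267].
3 divides disc(K) = 1068, so 3 ramifies.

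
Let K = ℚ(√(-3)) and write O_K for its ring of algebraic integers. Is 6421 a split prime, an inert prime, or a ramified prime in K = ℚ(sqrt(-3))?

-3 mod 4 = 1, hence disc K = -3 and O_K = ℤ[(1+√-3)/2].
disc(K) = -3 is not divisible by 6421; 6421 is unramified.
(-3/6421) = 6418^3210 mod 6421 = 1, giving Legendre symbol 1.
(-3/6421) = 1, so 6421 splits.

split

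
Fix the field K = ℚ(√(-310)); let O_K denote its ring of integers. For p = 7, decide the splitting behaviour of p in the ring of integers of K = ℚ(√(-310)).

remains prime (inert)

d = -310 ≡ 2 (mod 4), so O_K = ℤ[√-310] and disc(K) = 4d = -1240.
7 ∤ -1240, so 7 is unramified.
Compute (-310/7) via Euler: 5^((7-1)/2) mod 7 = 6, so (-310/7) = -1.
d is a non-residue mod p, hence 7 remains inert in O_K.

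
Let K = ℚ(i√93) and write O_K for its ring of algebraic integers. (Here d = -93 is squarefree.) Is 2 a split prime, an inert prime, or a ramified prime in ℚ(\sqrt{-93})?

2 is ramified

Since -93 ≢ 1 mod 4, the ring of integers is ℤ[√-93] with discriminant 4·(-93) = -372.
2 divides disc(K) = -372, so 2 ramifies.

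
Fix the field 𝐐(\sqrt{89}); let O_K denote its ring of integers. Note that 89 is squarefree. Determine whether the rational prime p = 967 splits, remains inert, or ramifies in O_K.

inert

d = 89 ≡ 1 (mod 4), so O_K = ℤ[(1+√89)/2] and disc(K) = d = 89.
disc(K) = 89 is not divisible by 967; 967 is unramified.
(89/967) = 89^483 mod 967 = 966, giving Legendre symbol -1.
Legendre symbol -1 ⇒ 967 is inert.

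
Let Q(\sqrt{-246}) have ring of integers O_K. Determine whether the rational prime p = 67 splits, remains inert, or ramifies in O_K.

d = -246 ≡ 2 (mod 4), so O_K = ℤ[√-246] and disc(K) = 4d = -984.
disc(K) = -984 is not divisible by 67; 67 is unramified.
Compute (-246/67) via Euler: 22^((67-1)/2) mod 67 = 1, so (-246/67) = 1.
(-246/67) = 1, so 67 splits.

67 splits in O_K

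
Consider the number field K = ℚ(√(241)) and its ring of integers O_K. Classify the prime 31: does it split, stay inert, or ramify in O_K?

d = 241 ≡ 1 (mod 4), so O_K = ℤ[(1+√241)/2] and disc(K) = d = 241.
31 ∤ 241, so 31 is unramified.
Compute (241/31) via Euler: 24^((31-1)/2) mod 31 = 30, so (241/31) = -1.
(241/31) = -1, so 31 is inert.

p is inert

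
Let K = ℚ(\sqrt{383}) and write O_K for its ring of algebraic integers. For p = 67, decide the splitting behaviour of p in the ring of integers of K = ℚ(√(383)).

p is inert

d = 383 ≡ 3 (mod 4), so O_K = ℤ[√383] and disc(K) = 4d = 1532.
disc(K) = 1532 is not divisible by 67; 67 is unramified.
Euler's criterion: 383^33 mod 67 = 66. Thus (383|67) = -1.
(383/67) = -1, so 67 is inert.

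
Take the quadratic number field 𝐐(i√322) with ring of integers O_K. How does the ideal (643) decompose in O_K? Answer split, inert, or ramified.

643 splits in O_K

-322 mod 4 = 2, hence disc K = 4·(-322) = -1288 and O_K = ℤ[√-322].
disc(K) = -1288 is not divisible by 643; 643 is unramified.
Euler's criterion: (-322)^321 mod 643 = 1. Thus (-322|643) = 1.
d is a quadratic residue mod p, hence 643 splits in O_K.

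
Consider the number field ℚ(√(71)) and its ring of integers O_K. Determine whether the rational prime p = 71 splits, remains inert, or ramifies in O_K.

71 mod 4 = 3, hence disc K = 4·71 = 284 and O_K = ℤ[√71].
71 divides disc(K) = 284, so 71 ramifies.

71 is ramified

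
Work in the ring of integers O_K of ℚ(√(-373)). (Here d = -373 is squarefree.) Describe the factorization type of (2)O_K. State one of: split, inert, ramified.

-373 mod 4 = 3, hence disc K = 4·(-373) = -1492 and O_K = ℤ[√-373].
disc(K) = -1492 = 2·(-746), so p = 2 is ramified.

ramified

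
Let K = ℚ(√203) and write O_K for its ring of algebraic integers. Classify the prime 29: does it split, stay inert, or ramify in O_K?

ramified

203 mod 4 = 3, hence disc K = 4·203 = 812 and O_K = ℤ[√203].
Ramification test: 29 | 812. The prime 29 ramifies in K.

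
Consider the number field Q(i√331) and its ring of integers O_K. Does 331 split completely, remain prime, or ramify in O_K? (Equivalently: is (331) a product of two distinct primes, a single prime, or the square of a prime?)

ramified — (331) = 𝔭²

Since -331 ≡ 1 mod 4, the ring of integers is ℤ[(1+√-331)/2] with discriminant -331.
disc(K) = -331 = 331·(-1), so p = 331 is ramified.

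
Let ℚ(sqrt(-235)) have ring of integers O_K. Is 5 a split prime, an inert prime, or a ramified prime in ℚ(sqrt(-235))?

ramifies in O_K

-235 mod 4 = 1, hence disc K = -235 and O_K = ℤ[(1+√-235)/2].
Ramification test: 5 | -235. The prime 5 ramifies in K.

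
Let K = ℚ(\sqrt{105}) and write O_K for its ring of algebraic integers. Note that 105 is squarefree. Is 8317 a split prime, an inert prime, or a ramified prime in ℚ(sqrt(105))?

inert — (8317) stays prime in O_K

d = 105 ≡ 1 (mod 4), so O_K = ℤ[(1+√105)/2] and disc(K) = d = 105.
disc(K) = 105 is not divisible by 8317; 8317 is unramified.
(105/8317) = 105^4158 mod 8317 = 8316, giving Legendre symbol -1.
d is a non-residue mod p, hence 8317 remains inert in O_K.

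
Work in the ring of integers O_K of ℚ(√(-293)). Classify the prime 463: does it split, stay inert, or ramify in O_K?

inert — (463) stays prime in O_K

Since -293 ≢ 1 mod 4, the ring of integers is ℤ[√-293] with discriminant 4·(-293) = -1172.
disc(K) = -1172 is not divisible by 463; 463 is unramified.
(-293/463) = 170^231 mod 463 = 462, giving Legendre symbol -1.
d is a non-residue mod p, hence 463 remains inert in O_K.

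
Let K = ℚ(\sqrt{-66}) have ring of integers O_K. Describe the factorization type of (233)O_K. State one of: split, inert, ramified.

Since -66 ≢ 1 mod 4, the ring of integers is ℤ[√-66] with discriminant 4·(-66) = -264.
Since gcd(233, -264) = 1 the prime 233 does not ramify.
(-66/233) = 167^116 mod 233 = 1, giving Legendre symbol 1.
d is a quadratic residue mod p, hence 233 splits in O_K.

233 splits in O_K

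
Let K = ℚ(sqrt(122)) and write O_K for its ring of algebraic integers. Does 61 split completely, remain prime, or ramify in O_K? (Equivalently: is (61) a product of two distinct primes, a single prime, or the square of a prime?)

122 mod 4 = 2, hence disc K = 4·122 = 488 and O_K = ℤ[√122].
Ramification test: 61 | 488. The prime 61 ramifies in K.

ramifies in O_K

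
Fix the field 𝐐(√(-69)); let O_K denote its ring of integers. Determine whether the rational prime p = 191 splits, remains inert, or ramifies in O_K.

inert — (191) stays prime in O_K

-69 mod 4 = 3, hence disc K = 4·(-69) = -276 and O_K = ℤ[√-69].
Since gcd(191, -276) = 1 the prime 191 does not ramify.
Compute (-69/191) via Euler: 122^((191-1)/2) mod 191 = 190, so (-69/191) = -1.
Legendre symbol -1 ⇒ 191 is inert.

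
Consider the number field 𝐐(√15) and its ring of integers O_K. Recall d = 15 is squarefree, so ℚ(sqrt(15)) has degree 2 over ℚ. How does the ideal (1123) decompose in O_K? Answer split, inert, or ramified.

split — (1123) = 𝔭₁𝔭₂ with 𝔭₁ ≠ 𝔭₂

Since 15 ≢ 1 mod 4, the ring of integers is ℤ[√15] with discriminant 4·15 = 60.
1123 ∤ 60, so 1123 is unramified.
(15/1123) = 15^561 mod 1123 = 1, giving Legendre symbol 1.
Legendre symbol 1 ⇒ 1123 is split.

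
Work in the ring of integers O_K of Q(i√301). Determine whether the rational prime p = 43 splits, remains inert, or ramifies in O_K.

ramifies in O_K

-301 mod 4 = 3, hence disc K = 4·(-301) = -1204 and O_K = ℤ[√-301].
Ramification test: 43 | -1204. The prime 43 ramifies in K.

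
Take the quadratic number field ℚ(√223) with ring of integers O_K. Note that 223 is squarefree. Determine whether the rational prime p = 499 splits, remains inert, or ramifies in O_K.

223 mod 4 = 3, hence disc K = 4·223 = 892 and O_K = ℤ[√223].
499 ∤ 892, so 499 is unramified.
Euler's criterion: 223^249 mod 499 = 498. Thus (223|499) = -1.
(223/499) = -1, so 499 is inert.

p is inert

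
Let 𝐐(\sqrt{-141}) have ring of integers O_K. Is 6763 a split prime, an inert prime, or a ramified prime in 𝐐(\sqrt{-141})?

Since -141 ≢ 1 mod 4, the ring of integers is ℤ[√-141] with discriminant 4·(-141) = -564.
6763 ∤ -564, so 6763 is unramified.
(-141/6763) = 6622^3381 mod 6763 = 6762, giving Legendre symbol -1.
Legendre symbol -1 ⇒ 6763 is inert.

6763 remains inert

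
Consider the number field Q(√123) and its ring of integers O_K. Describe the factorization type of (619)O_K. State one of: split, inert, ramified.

619 remains inert

d = 123 ≡ 3 (mod 4), so O_K = ℤ[√123] and disc(K) = 4d = 492.
Since gcd(619, 492) = 1 the prime 619 does not ramify.
Legendre symbol by Euler's criterion: (123/619) ≡ 123^309 ≡ 618 (mod 619), i.e. (123/619) = -1.
d is a non-residue mod p, hence 619 remains inert in O_K.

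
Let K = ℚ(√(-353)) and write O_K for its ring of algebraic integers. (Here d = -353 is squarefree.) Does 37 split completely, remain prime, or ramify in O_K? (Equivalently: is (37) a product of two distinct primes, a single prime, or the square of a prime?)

d = -353 ≡ 3 (mod 4), so O_K = ℤ[√-353] and disc(K) = 4d = -1412.
37 ∤ -1412, so 37 is unramified.
Compute (-353/37) via Euler: 17^((37-1)/2) mod 37 = 36, so (-353/37) = -1.
(-353/37) = -1, so 37 is inert.

inert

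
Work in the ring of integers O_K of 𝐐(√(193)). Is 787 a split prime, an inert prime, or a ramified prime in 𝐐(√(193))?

193 mod 4 = 1, hence disc K = 193 and O_K = ℤ[(1+√193)/2].
disc(K) = 193 is not divisible by 787; 787 is unramified.
Compute (193/787) via Euler: 193^((787-1)/2) mod 787 = 786, so (193/787) = -1.
Legendre symbol -1 ⇒ 787 is inert.

787 remains inert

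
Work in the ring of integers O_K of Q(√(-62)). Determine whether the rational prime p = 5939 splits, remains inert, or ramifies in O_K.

inert — (5939) stays prime in O_K

d = -62 ≡ 2 (mod 4), so O_K = ℤ[√-62] and disc(K) = 4d = -248.
disc(K) = -248 is not divisible by 5939; 5939 is unramified.
Euler's criterion: (-62)^2969 mod 5939 = 5938. Thus (-62|5939) = -1.
d is a non-residue mod p, hence 5939 remains inert in O_K.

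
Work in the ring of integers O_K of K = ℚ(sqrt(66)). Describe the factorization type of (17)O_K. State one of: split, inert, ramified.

Since 66 ≢ 1 mod 4, the ring of integers is ℤ[√66] with discriminant 4·66 = 264.
disc(K) = 264 is not divisible by 17; 17 is unramified.
(66/17) = 15^8 mod 17 = 1, giving Legendre symbol 1.
Legendre symbol 1 ⇒ 17 is split.

split — (17) = 𝔭₁𝔭₂ with 𝔭₁ ≠ 𝔭₂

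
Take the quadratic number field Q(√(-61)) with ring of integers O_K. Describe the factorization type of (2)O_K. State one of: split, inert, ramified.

p ramifies

Since -61 ≢ 1 mod 4, the ring of integers is ℤ[√-61] with discriminant 4·(-61) = -244.
Ramification test: 2 | -244. The prime 2 ramifies in K.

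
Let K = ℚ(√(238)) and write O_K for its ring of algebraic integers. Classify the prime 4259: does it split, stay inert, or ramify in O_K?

4259 remains inert

d = 238 ≡ 2 (mod 4), so O_K = ℤ[√238] and disc(K) = 4d = 952.
disc(K) = 952 is not divisible by 4259; 4259 is unramified.
Legendre symbol by Euler's criterion: (238/4259) ≡ 238^2129 ≡ 4258 (mod 4259), i.e. (238/4259) = -1.
d is a non-residue mod p, hence 4259 remains inert in O_K.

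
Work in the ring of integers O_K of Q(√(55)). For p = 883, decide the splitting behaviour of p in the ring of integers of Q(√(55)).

883 splits in O_K

d = 55 ≡ 3 (mod 4), so O_K = ℤ[√55] and disc(K) = 4d = 220.
883 ∤ 220, so 883 is unramified.
(55/883) = 55^441 mod 883 = 1, giving Legendre symbol 1.
Legendre symbol 1 ⇒ 883 is split.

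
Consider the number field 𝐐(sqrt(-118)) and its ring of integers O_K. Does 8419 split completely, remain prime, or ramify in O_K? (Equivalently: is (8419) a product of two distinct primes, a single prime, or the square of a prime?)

8419 remains inert

-118 mod 4 = 2, hence disc K = 4·(-118) = -472 and O_K = ℤ[√-118].
8419 ∤ -472, so 8419 is unramified.
Legendre symbol by Euler's criterion: (-118/8419) ≡ (-118)^4209 ≡ 8418 (mod 8419), i.e. (-118/8419) = -1.
d is a non-residue mod p, hence 8419 remains inert in O_K.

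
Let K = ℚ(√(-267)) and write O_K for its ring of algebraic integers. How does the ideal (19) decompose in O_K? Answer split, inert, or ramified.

Since -267 ≡ 1 mod 4, the ring of integers is ℤ[(1+√-267)/2] with discriminant -267.
19 ∤ -267, so 19 is unramified.
Euler's criterion: (-267)^9 mod 19 = 18. Thus (-267|19) = -1.
(-267/19) = -1, so 19 is inert.

inert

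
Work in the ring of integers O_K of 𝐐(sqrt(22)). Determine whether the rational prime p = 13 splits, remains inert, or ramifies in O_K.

Since 22 ≢ 1 mod 4, the ring of integers is ℤ[√22] with discriminant 4·22 = 88.
13 ∤ 88, so 13 is unramified.
(22/13) = 9^6 mod 13 = 1, giving Legendre symbol 1.
(22/13) = 1, so 13 splits.

p splits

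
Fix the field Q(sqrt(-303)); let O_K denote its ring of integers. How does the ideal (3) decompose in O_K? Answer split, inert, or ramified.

Since -303 ≡ 1 mod 4, the ring of integers is ℤ[(1+√-303)/2] with discriminant -303.
disc(K) = -303 = 3·(-101), so p = 3 is ramified.

ramified — (3) = 𝔭²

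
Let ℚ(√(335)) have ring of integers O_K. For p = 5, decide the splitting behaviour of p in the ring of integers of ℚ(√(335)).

335 mod 4 = 3, hence disc K = 4·335 = 1340 and O_K = ℤ[√335].
5 divides disc(K) = 1340, so 5 ramifies.

ramified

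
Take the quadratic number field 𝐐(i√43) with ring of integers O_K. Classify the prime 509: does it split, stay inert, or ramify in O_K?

d = -43 ≡ 1 (mod 4), so O_K = ℤ[(1+√-43)/2] and disc(K) = d = -43.
509 ∤ -43, so 509 is unramified.
Legendre symbol by Euler's criterion: (-43/509) ≡ (-43)^254 ≡ 1 (mod 509), i.e. (-43/509) = 1.
(-43/509) = 1, so 509 splits.

p splits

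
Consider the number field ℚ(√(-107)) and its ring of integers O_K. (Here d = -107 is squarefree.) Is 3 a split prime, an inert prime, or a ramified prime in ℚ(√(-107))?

Since -107 ≡ 1 mod 4, the ring of integers is ℤ[(1+√-107)/2] with discriminant -107.
disc(K) = -107 is not divisible by 3; 3 is unramified.
Legendre symbol by Euler's criterion: (-107/3) ≡ (-107)^1 ≡ 1 (mod 3), i.e. (-107/3) = 1.
Legendre symbol 1 ⇒ 3 is split.

splits completely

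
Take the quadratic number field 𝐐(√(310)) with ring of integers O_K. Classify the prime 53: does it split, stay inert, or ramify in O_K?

p is inert

Since 310 ≢ 1 mod 4, the ring of integers is ℤ[√310] with discriminant 4·310 = 1240.
53 ∤ 1240, so 53 is unramified.
Euler's criterion: 310^26 mod 53 = 52. Thus (310|53) = -1.
d is a non-residue mod p, hence 53 remains inert in O_K.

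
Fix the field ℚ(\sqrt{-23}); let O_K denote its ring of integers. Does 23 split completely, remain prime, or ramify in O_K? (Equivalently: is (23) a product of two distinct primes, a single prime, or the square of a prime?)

ramified — (23) = 𝔭²

Since -23 ≡ 1 mod 4, the ring of integers is ℤ[(1+√-23)/2] with discriminant -23.
Ramification test: 23 | -23. The prime 23 ramifies in K.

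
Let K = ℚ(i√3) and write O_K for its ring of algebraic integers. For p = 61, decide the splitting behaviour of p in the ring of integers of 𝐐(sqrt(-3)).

d = -3 ≡ 1 (mod 4), so O_K = ℤ[(1+√-3)/2] and disc(K) = d = -3.
Since gcd(61, -3) = 1 the prime 61 does not ramify.
Compute (-3/61) via Euler: 58^((61-1)/2) mod 61 = 1, so (-3/61) = 1.
Legendre symbol 1 ⇒ 61 is split.

splits completely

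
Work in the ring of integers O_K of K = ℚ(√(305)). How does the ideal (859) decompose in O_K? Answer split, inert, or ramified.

859 splits in O_K

Since 305 ≡ 1 mod 4, the ring of integers is ℤ[(1+√305)/2] with discriminant 305.
Since gcd(859, 305) = 1 the prime 859 does not ramify.
(305/859) = 305^429 mod 859 = 1, giving Legendre symbol 1.
(305/859) = 1, so 859 splits.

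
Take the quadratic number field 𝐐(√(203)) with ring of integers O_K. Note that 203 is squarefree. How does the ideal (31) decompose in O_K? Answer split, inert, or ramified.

inert — (31) stays prime in O_K

Since 203 ≢ 1 mod 4, the ring of integers is ℤ[√203] with discriminant 4·203 = 812.
31 ∤ 812, so 31 is unramified.
Compute (203/31) via Euler: 17^((31-1)/2) mod 31 = 30, so (203/31) = -1.
Legendre symbol -1 ⇒ 31 is inert.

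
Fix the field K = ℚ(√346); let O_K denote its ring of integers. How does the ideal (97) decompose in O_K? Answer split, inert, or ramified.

p is inert

346 mod 4 = 2, hence disc K = 4·346 = 1384 and O_K = ℤ[√346].
97 ∤ 1384, so 97 is unramified.
Euler's criterion: 346^48 mod 97 = 96. Thus (346|97) = -1.
Legendre symbol -1 ⇒ 97 is inert.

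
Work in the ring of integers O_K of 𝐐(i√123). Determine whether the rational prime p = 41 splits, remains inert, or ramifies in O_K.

41 is ramified

Since -123 ≡ 1 mod 4, the ring of integers is ℤ[(1+√-123)/2] with discriminant -123.
41 divides disc(K) = -123, so 41 ramifies.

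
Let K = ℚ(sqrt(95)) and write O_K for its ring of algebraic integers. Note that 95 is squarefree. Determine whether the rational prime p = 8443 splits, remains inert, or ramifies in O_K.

Since 95 ≢ 1 mod 4, the ring of integers is ℤ[√95] with discriminant 4·95 = 380.
8443 ∤ 380, so 8443 is unramified.
Euler's criterion: 95^4221 mod 8443 = 1. Thus (95|8443) = 1.
Legendre symbol 1 ⇒ 8443 is split.

p splits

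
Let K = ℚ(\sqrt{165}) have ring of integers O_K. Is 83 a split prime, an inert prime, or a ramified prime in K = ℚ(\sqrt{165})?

p is inert

d = 165 ≡ 1 (mod 4), so O_K = ℤ[(1+√165)/2] and disc(K) = d = 165.
disc(K) = 165 is not divisible by 83; 83 is unramified.
Legendre symbol by Euler's criterion: (165/83) ≡ 165^41 ≡ 82 (mod 83), i.e. (165/83) = -1.
Legendre symbol -1 ⇒ 83 is inert.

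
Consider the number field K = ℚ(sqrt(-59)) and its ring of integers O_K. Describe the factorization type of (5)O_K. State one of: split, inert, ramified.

d = -59 ≡ 1 (mod 4), so O_K = ℤ[(1+√-59)/2] and disc(K) = d = -59.
Since gcd(5, -59) = 1 the prime 5 does not ramify.
Euler's criterion: (-59)^2 mod 5 = 1. Thus (-59|5) = 1.
Legendre symbol 1 ⇒ 5 is split.

split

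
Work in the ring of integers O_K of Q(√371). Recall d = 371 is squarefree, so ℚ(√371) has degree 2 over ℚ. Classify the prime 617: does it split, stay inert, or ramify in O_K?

inert

Since 371 ≢ 1 mod 4, the ring of integers is ℤ[√371] with discriminant 4·371 = 1484.
disc(K) = 1484 is not divisible by 617; 617 is unramified.
Legendre symbol by Euler's criterion: (371/617) ≡ 371^308 ≡ 616 (mod 617), i.e. (371/617) = -1.
Legendre symbol -1 ⇒ 617 is inert.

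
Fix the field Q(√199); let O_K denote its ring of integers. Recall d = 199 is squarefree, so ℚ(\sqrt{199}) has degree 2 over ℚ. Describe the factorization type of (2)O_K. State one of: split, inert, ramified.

Since 199 ≢ 1 mod 4, the ring of integers is ℤ[√199] with discriminant 4·199 = 796.
2 divides disc(K) = 796, so 2 ramifies.

ramifies in O_K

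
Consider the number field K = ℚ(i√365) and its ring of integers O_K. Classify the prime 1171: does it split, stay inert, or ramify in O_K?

Since -365 ≢ 1 mod 4, the ring of integers is ℤ[√-365] with discriminant 4·(-365) = -1460.
1171 ∤ -1460, so 1171 is unramified.
Compute (-365/1171) via Euler: 806^((1171-1)/2) mod 1171 = 1170, so (-365/1171) = -1.
Legendre symbol -1 ⇒ 1171 is inert.

p is inert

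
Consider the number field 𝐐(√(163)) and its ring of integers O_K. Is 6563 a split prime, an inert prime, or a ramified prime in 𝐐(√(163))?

p is inert

Since 163 ≢ 1 mod 4, the ring of integers is ℤ[√163] with discriminant 4·163 = 652.
disc(K) = 652 is not divisible by 6563; 6563 is unramified.
Legendre symbol by Euler's criterion: (163/6563) ≡ 163^3281 ≡ 6562 (mod 6563), i.e. (163/6563) = -1.
(163/6563) = -1, so 6563 is inert.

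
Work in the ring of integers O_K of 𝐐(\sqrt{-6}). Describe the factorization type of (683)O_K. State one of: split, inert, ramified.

Since -6 ≢ 1 mod 4, the ring of integers is ℤ[√-6] with discriminant 4·(-6) = -24.
disc(K) = -24 is not divisible by 683; 683 is unramified.
(-6/683) = 677^341 mod 683 = 1, giving Legendre symbol 1.
Legendre symbol 1 ⇒ 683 is split.

split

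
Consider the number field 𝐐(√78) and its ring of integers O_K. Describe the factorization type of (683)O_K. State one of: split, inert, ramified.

splits completely

d = 78 ≡ 2 (mod 4), so O_K = ℤ[√78] and disc(K) = 4d = 312.
disc(K) = 312 is not divisible by 683; 683 is unramified.
(78/683) = 78^341 mod 683 = 1, giving Legendre symbol 1.
(78/683) = 1, so 683 splits.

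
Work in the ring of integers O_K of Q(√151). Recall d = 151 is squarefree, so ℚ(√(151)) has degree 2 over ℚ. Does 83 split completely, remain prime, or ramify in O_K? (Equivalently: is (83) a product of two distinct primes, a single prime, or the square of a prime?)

splits completely

d = 151 ≡ 3 (mod 4), so O_K = ℤ[√151] and disc(K) = 4d = 604.
disc(K) = 604 is not divisible by 83; 83 is unramified.
(151/83) = 68^41 mod 83 = 1, giving Legendre symbol 1.
(151/83) = 1, so 83 splits.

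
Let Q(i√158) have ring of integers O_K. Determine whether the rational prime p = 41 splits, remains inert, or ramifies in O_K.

-158 mod 4 = 2, hence disc K = 4·(-158) = -632 and O_K = ℤ[√-158].
Since gcd(41, -632) = 1 the prime 41 does not ramify.
(-158/41) = 6^20 mod 41 = 40, giving Legendre symbol -1.
Legendre symbol -1 ⇒ 41 is inert.

p is inert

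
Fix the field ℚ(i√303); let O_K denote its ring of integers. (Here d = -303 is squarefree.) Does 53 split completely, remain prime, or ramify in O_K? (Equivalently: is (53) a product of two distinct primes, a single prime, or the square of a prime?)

d = -303 ≡ 1 (mod 4), so O_K = ℤ[(1+√-303)/2] and disc(K) = d = -303.
53 ∤ -303, so 53 is unramified.
Euler's criterion: (-303)^26 mod 53 = 1. Thus (-303|53) = 1.
(-303/53) = 1, so 53 splits.

p splits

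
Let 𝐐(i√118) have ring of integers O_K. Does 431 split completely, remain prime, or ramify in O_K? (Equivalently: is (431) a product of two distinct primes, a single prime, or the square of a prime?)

-118 mod 4 = 2, hence disc K = 4·(-118) = -472 and O_K = ℤ[√-118].
Since gcd(431, -472) = 1 the prime 431 does not ramify.
Compute (-118/431) via Euler: 313^((431-1)/2) mod 431 = 430, so (-118/431) = -1.
d is a non-residue mod p, hence 431 remains inert in O_K.

remains prime (inert)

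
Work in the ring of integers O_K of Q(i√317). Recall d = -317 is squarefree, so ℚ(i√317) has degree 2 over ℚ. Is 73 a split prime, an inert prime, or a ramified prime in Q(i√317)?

split

-317 mod 4 = 3, hence disc K = 4·(-317) = -1268 and O_K = ℤ[√-317].
disc(K) = -1268 is not divisible by 73; 73 is unramified.
Legendre symbol by Euler's criterion: (-317/73) ≡ (-317)^36 ≡ 1 (mod 73), i.e. (-317/73) = 1.
(-317/73) = 1, so 73 splits.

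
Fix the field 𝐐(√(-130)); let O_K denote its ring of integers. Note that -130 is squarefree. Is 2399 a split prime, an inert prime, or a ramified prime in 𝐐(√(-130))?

Since -130 ≢ 1 mod 4, the ring of integers is ℤ[√-130] with discriminant 4·(-130) = -520.
2399 ∤ -520, so 2399 is unramified.
Legendre symbol by Euler's criterion: (-130/2399) ≡ (-130)^1199 ≡ 1 (mod 2399), i.e. (-130/2399) = 1.
Legendre symbol 1 ⇒ 2399 is split.

2399 splits in O_K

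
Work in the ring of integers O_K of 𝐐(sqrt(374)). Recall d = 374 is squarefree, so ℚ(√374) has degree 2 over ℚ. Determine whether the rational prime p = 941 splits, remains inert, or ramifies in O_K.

p is inert

d = 374 ≡ 2 (mod 4), so O_K = ℤ[√374] and disc(K) = 4d = 1496.
Since gcd(941, 1496) = 1 the prime 941 does not ramify.
Euler's criterion: 374^470 mod 941 = 940. Thus (374|941) = -1.
Legendre symbol -1 ⇒ 941 is inert.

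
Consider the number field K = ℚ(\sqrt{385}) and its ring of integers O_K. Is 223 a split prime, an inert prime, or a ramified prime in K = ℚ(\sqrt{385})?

d = 385 ≡ 1 (mod 4), so O_K = ℤ[(1+√385)/2] and disc(K) = d = 385.
Since gcd(223, 385) = 1 the prime 223 does not ramify.
Euler's criterion: 385^111 mod 223 = 1. Thus (385|223) = 1.
Legendre symbol 1 ⇒ 223 is split.

split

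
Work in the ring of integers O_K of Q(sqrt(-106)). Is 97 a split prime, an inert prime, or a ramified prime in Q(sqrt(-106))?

-106 mod 4 = 2, hence disc K = 4·(-106) = -424 and O_K = ℤ[√-106].
Since gcd(97, -424) = 1 the prime 97 does not ramify.
Legendre symbol by Euler's criterion: (-106/97) ≡ (-106)^48 ≡ 1 (mod 97), i.e. (-106/97) = 1.
(-106/97) = 1, so 97 splits.

split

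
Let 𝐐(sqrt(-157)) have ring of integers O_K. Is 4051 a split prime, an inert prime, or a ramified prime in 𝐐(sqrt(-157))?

-157 mod 4 = 3, hence disc K = 4·(-157) = -628 and O_K = ℤ[√-157].
disc(K) = -628 is not divisible by 4051; 4051 is unramified.
Compute (-157/4051) via Euler: 3894^((4051-1)/2) mod 4051 = 4050, so (-157/4051) = -1.
d is a non-residue mod p, hence 4051 remains inert in O_K.

p is inert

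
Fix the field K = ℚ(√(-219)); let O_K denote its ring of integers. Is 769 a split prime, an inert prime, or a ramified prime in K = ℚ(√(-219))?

Since -219 ≡ 1 mod 4, the ring of integers is ℤ[(1+√-219)/2] with discriminant -219.
disc(K) = -219 is not divisible by 769; 769 is unramified.
Compute (-219/769) via Euler: 550^((769-1)/2) mod 769 = 768, so (-219/769) = -1.
d is a non-residue mod p, hence 769 remains inert in O_K.

inert — (769) stays prime in O_K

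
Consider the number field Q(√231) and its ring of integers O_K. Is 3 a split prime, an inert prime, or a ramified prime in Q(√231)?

ramified — (3) = 𝔭²

231 mod 4 = 3, hence disc K = 4·231 = 924 and O_K = ℤ[√231].
disc(K) = 924 = 3·308, so p = 3 is ramified.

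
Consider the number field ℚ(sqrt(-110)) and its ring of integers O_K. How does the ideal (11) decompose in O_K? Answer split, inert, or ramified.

-110 mod 4 = 2, hence disc K = 4·(-110) = -440 and O_K = ℤ[√-110].
11 divides disc(K) = -440, so 11 ramifies.

p ramifies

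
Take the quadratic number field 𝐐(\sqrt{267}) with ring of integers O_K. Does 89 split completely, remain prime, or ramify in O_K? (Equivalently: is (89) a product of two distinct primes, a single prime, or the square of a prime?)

ramified

Since 267 ≢ 1 mod 4, the ring of integers is ℤ[√267] with discriminant 4·267 = 1068.
disc(K) = 1068 = 89·12, so p = 89 is ramified.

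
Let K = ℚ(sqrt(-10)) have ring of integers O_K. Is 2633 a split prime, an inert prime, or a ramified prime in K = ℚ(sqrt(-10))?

inert

Since -10 ≢ 1 mod 4, the ring of integers is ℤ[√-10] with discriminant 4·(-10) = -40.
disc(K) = -40 is not divisible by 2633; 2633 is unramified.
Legendre symbol by Euler's criterion: (-10/2633) ≡ (-10)^1316 ≡ 2632 (mod 2633), i.e. (-10/2633) = -1.
Legendre symbol -1 ⇒ 2633 is inert.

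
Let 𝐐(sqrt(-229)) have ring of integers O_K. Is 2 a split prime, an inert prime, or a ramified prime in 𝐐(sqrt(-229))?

d = -229 ≡ 3 (mod 4), so O_K = ℤ[√-229] and disc(K) = 4d = -916.
Ramification test: 2 | -916. The prime 2 ramifies in K.

2 is ramified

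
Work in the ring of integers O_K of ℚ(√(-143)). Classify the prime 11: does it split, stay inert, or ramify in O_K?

11 is ramified

d = -143 ≡ 1 (mod 4), so O_K = ℤ[(1+√-143)/2] and disc(K) = d = -143.
11 divides disc(K) = -143, so 11 ramifies.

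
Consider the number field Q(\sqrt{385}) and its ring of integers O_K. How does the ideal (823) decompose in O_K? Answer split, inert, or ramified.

d = 385 ≡ 1 (mod 4), so O_K = ℤ[(1+√385)/2] and disc(K) = d = 385.
823 ∤ 385, so 823 is unramified.
(385/823) = 385^411 mod 823 = 822, giving Legendre symbol -1.
d is a non-residue mod p, hence 823 remains inert in O_K.

823 remains inert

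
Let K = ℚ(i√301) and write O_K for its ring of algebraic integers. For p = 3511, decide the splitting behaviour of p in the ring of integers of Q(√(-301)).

splits completely

-301 mod 4 = 3, hence disc K = 4·(-301) = -1204 and O_K = ℤ[√-301].
3511 ∤ -1204, so 3511 is unramified.
Legendre symbol by Euler's criterion: (-301/3511) ≡ (-301)^1755 ≡ 1 (mod 3511), i.e. (-301/3511) = 1.
(-301/3511) = 1, so 3511 splits.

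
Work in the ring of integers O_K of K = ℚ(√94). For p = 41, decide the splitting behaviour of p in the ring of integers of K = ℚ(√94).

Since 94 ≢ 1 mod 4, the ring of integers is ℤ[√94] with discriminant 4·94 = 376.
Since gcd(41, 376) = 1 the prime 41 does not ramify.
Compute (94/41) via Euler: 12^((41-1)/2) mod 41 = 40, so (94/41) = -1.
d is a non-residue mod p, hence 41 remains inert in O_K.

41 remains inert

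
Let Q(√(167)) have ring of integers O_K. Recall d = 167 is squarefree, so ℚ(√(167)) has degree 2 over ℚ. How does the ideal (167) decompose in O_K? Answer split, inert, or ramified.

167 mod 4 = 3, hence disc K = 4·167 = 668 and O_K = ℤ[√167].
167 divides disc(K) = 668, so 167 ramifies.

167 is ramified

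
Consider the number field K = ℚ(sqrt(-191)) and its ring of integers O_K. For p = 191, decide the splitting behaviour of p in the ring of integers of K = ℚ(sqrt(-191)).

Since -191 ≡ 1 mod 4, the ring of integers is ℤ[(1+√-191)/2] with discriminant -191.
disc(K) = -191 = 191·(-1), so p = 191 is ramified.

p ramifies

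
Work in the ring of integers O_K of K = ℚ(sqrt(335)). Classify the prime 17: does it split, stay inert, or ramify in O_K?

Since 335 ≢ 1 mod 4, the ring of integers is ℤ[√335] with discriminant 4·335 = 1340.
disc(K) = 1340 is not divisible by 17; 17 is unramified.
Euler's criterion: 335^8 mod 17 = 16. Thus (335|17) = -1.
d is a non-residue mod p, hence 17 remains inert in O_K.

remains prime (inert)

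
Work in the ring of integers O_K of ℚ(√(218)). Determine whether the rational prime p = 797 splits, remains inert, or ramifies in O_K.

inert — (797) stays prime in O_K

d = 218 ≡ 2 (mod 4), so O_K = ℤ[√218] and disc(K) = 4d = 872.
disc(K) = 872 is not divisible by 797; 797 is unramified.
(218/797) = 218^398 mod 797 = 796, giving Legendre symbol -1.
d is a non-residue mod p, hence 797 remains inert in O_K.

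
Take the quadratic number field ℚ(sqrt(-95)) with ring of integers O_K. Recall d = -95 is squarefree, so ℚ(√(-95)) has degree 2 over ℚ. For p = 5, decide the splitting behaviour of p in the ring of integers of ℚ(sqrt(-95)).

ramifies in O_K

-95 mod 4 = 1, hence disc K = -95 and O_K = ℤ[(1+√-95)/2].
disc(K) = -95 = 5·(-19), so p = 5 is ramified.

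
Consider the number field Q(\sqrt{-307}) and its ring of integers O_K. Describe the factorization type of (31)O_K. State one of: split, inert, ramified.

Since -307 ≡ 1 mod 4, the ring of integers is ℤ[(1+√-307)/2] with discriminant -307.
31 ∤ -307, so 31 is unramified.
Euler's criterion: (-307)^15 mod 31 = 30. Thus (-307|31) = -1.
d is a non-residue mod p, hence 31 remains inert in O_K.

31 remains inert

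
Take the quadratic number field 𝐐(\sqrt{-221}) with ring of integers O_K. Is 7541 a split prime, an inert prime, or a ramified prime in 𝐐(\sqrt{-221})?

inert — (7541) stays prime in O_K

d = -221 ≡ 3 (mod 4), so O_K = ℤ[√-221] and disc(K) = 4d = -884.
disc(K) = -884 is not divisible by 7541; 7541 is unramified.
Legendre symbol by Euler's criterion: (-221/7541) ≡ (-221)^3770 ≡ 7540 (mod 7541), i.e. (-221/7541) = -1.
d is a non-residue mod p, hence 7541 remains inert in O_K.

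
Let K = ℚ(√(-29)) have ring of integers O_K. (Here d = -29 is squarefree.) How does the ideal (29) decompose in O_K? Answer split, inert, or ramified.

-29 mod 4 = 3, hence disc K = 4·(-29) = -116 and O_K = ℤ[√-29].
Ramification test: 29 | -116. The prime 29 ramifies in K.

29 is ramified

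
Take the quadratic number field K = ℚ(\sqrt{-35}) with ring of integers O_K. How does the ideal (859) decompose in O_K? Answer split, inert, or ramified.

859 remains inert

d = -35 ≡ 1 (mod 4), so O_K = ℤ[(1+√-35)/2] and disc(K) = d = -35.
disc(K) = -35 is not divisible by 859; 859 is unramified.
Euler's criterion: (-35)^429 mod 859 = 858. Thus (-35|859) = -1.
d is a non-residue mod p, hence 859 remains inert in O_K.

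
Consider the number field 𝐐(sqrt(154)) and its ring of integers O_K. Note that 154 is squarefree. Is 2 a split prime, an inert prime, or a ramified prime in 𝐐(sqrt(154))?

ramifies in O_K

d = 154 ≡ 2 (mod 4), so O_K = ℤ[√154] and disc(K) = 4d = 616.
Ramification test: 2 | 616. The prime 2 ramifies in K.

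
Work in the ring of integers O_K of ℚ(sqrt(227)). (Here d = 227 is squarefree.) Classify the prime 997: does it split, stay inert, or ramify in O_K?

splits completely

Since 227 ≢ 1 mod 4, the ring of integers is ℤ[√227] with discriminant 4·227 = 908.
997 ∤ 908, so 997 is unramified.
Compute (227/997) via Euler: 227^((997-1)/2) mod 997 = 1, so (227/997) = 1.
(227/997) = 1, so 997 splits.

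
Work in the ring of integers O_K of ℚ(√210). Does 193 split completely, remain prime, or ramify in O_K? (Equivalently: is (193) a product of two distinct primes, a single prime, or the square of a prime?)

210 mod 4 = 2, hence disc K = 4·210 = 840 and O_K = ℤ[√210].
disc(K) = 840 is not divisible by 193; 193 is unramified.
Legendre symbol by Euler's criterion: (210/193) ≡ 210^96 ≡ 192 (mod 193), i.e. (210/193) = -1.
d is a non-residue mod p, hence 193 remains inert in O_K.

inert — (193) stays prime in O_K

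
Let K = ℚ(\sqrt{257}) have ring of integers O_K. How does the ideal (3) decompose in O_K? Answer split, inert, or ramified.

inert — (3) stays prime in O_K

d = 257 ≡ 1 (mod 4), so O_K = ℤ[(1+√257)/2] and disc(K) = d = 257.
3 ∤ 257, so 3 is unramified.
Legendre symbol by Euler's criterion: (257/3) ≡ 257^1 ≡ 2 (mod 3), i.e. (257/3) = -1.
(257/3) = -1, so 3 is inert.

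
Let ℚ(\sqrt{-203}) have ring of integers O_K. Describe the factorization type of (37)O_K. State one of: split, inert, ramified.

remains prime (inert)

-203 mod 4 = 1, hence disc K = -203 and O_K = ℤ[(1+√-203)/2].
Since gcd(37, -203) = 1 the prime 37 does not ramify.
Euler's criterion: (-203)^18 mod 37 = 36. Thus (-203|37) = -1.
Legendre symbol -1 ⇒ 37 is inert.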